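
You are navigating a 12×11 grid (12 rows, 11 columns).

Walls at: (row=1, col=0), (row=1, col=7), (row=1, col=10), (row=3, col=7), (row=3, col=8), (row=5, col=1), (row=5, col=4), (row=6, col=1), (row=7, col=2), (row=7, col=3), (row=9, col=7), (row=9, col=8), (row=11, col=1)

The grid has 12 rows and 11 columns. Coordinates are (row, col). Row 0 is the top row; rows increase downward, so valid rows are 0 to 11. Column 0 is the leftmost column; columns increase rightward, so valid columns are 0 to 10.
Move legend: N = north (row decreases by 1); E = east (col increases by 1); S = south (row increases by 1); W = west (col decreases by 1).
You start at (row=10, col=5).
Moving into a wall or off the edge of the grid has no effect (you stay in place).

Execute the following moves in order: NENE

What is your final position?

Start: (row=10, col=5)
  N (north): (row=10, col=5) -> (row=9, col=5)
  E (east): (row=9, col=5) -> (row=9, col=6)
  N (north): (row=9, col=6) -> (row=8, col=6)
  E (east): (row=8, col=6) -> (row=8, col=7)
Final: (row=8, col=7)

Answer: Final position: (row=8, col=7)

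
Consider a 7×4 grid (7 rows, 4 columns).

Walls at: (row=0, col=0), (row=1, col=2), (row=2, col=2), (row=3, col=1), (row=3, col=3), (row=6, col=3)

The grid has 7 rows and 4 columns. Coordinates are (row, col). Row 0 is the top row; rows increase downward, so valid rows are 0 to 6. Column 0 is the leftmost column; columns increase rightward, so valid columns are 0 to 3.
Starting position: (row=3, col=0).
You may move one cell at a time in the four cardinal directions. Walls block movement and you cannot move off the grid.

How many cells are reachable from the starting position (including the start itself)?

BFS flood-fill from (row=3, col=0):
  Distance 0: (row=3, col=0)
  Distance 1: (row=2, col=0), (row=4, col=0)
  Distance 2: (row=1, col=0), (row=2, col=1), (row=4, col=1), (row=5, col=0)
  Distance 3: (row=1, col=1), (row=4, col=2), (row=5, col=1), (row=6, col=0)
  Distance 4: (row=0, col=1), (row=3, col=2), (row=4, col=3), (row=5, col=2), (row=6, col=1)
  Distance 5: (row=0, col=2), (row=5, col=3), (row=6, col=2)
  Distance 6: (row=0, col=3)
  Distance 7: (row=1, col=3)
  Distance 8: (row=2, col=3)
Total reachable: 22 (grid has 22 open cells total)

Answer: Reachable cells: 22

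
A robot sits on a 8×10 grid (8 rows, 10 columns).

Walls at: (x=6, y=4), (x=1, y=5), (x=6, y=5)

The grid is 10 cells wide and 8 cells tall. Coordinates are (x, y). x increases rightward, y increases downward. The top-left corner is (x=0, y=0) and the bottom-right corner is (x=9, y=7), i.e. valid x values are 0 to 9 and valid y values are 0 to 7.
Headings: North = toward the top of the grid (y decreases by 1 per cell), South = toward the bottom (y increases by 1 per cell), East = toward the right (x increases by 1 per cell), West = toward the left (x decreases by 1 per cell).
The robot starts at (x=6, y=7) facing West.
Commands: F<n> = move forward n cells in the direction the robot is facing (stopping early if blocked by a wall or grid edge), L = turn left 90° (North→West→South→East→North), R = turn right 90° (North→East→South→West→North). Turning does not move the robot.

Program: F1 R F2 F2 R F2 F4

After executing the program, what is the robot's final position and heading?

Start: (x=6, y=7), facing West
  F1: move forward 1, now at (x=5, y=7)
  R: turn right, now facing North
  F2: move forward 2, now at (x=5, y=5)
  F2: move forward 2, now at (x=5, y=3)
  R: turn right, now facing East
  F2: move forward 2, now at (x=7, y=3)
  F4: move forward 2/4 (blocked), now at (x=9, y=3)
Final: (x=9, y=3), facing East

Answer: Final position: (x=9, y=3), facing East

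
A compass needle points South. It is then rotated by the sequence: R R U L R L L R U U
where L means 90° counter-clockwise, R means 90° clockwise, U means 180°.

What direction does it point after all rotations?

Answer: Final heading: East

Derivation:
Start: South
  R (right (90° clockwise)) -> West
  R (right (90° clockwise)) -> North
  U (U-turn (180°)) -> South
  L (left (90° counter-clockwise)) -> East
  R (right (90° clockwise)) -> South
  L (left (90° counter-clockwise)) -> East
  L (left (90° counter-clockwise)) -> North
  R (right (90° clockwise)) -> East
  U (U-turn (180°)) -> West
  U (U-turn (180°)) -> East
Final: East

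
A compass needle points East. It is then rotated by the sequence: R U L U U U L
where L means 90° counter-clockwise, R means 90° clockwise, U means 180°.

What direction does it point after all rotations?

Answer: Final heading: North

Derivation:
Start: East
  R (right (90° clockwise)) -> South
  U (U-turn (180°)) -> North
  L (left (90° counter-clockwise)) -> West
  U (U-turn (180°)) -> East
  U (U-turn (180°)) -> West
  U (U-turn (180°)) -> East
  L (left (90° counter-clockwise)) -> North
Final: North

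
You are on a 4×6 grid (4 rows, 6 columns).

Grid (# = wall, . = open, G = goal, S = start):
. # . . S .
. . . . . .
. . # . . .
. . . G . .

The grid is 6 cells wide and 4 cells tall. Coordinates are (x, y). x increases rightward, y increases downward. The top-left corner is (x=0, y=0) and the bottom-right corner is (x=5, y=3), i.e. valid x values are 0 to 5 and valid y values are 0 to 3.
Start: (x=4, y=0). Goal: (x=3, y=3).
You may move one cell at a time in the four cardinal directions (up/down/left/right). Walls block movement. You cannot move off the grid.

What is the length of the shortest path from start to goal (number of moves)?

BFS from (x=4, y=0) until reaching (x=3, y=3):
  Distance 0: (x=4, y=0)
  Distance 1: (x=3, y=0), (x=5, y=0), (x=4, y=1)
  Distance 2: (x=2, y=0), (x=3, y=1), (x=5, y=1), (x=4, y=2)
  Distance 3: (x=2, y=1), (x=3, y=2), (x=5, y=2), (x=4, y=3)
  Distance 4: (x=1, y=1), (x=3, y=3), (x=5, y=3)  <- goal reached here
One shortest path (4 moves): (x=4, y=0) -> (x=3, y=0) -> (x=3, y=1) -> (x=3, y=2) -> (x=3, y=3)

Answer: Shortest path length: 4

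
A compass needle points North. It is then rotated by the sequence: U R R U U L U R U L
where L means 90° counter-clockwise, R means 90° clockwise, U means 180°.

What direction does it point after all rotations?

Answer: Final heading: West

Derivation:
Start: North
  U (U-turn (180°)) -> South
  R (right (90° clockwise)) -> West
  R (right (90° clockwise)) -> North
  U (U-turn (180°)) -> South
  U (U-turn (180°)) -> North
  L (left (90° counter-clockwise)) -> West
  U (U-turn (180°)) -> East
  R (right (90° clockwise)) -> South
  U (U-turn (180°)) -> North
  L (left (90° counter-clockwise)) -> West
Final: West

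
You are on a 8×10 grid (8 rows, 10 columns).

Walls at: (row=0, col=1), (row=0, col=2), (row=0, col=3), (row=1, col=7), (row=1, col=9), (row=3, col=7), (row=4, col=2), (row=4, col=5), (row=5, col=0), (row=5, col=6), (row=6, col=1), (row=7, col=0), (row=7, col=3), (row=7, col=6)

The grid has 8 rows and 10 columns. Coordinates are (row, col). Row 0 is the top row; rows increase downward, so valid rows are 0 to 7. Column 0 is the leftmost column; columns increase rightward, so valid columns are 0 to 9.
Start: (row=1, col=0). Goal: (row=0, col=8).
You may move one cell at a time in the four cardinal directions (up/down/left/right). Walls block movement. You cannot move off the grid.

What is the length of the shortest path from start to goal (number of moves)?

BFS from (row=1, col=0) until reaching (row=0, col=8):
  Distance 0: (row=1, col=0)
  Distance 1: (row=0, col=0), (row=1, col=1), (row=2, col=0)
  Distance 2: (row=1, col=2), (row=2, col=1), (row=3, col=0)
  Distance 3: (row=1, col=3), (row=2, col=2), (row=3, col=1), (row=4, col=0)
  Distance 4: (row=1, col=4), (row=2, col=3), (row=3, col=2), (row=4, col=1)
  Distance 5: (row=0, col=4), (row=1, col=5), (row=2, col=4), (row=3, col=3), (row=5, col=1)
  Distance 6: (row=0, col=5), (row=1, col=6), (row=2, col=5), (row=3, col=4), (row=4, col=3), (row=5, col=2)
  Distance 7: (row=0, col=6), (row=2, col=6), (row=3, col=5), (row=4, col=4), (row=5, col=3), (row=6, col=2)
  Distance 8: (row=0, col=7), (row=2, col=7), (row=3, col=6), (row=5, col=4), (row=6, col=3), (row=7, col=2)
  Distance 9: (row=0, col=8), (row=2, col=8), (row=4, col=6), (row=5, col=5), (row=6, col=4), (row=7, col=1)  <- goal reached here
One shortest path (9 moves): (row=1, col=0) -> (row=1, col=1) -> (row=1, col=2) -> (row=1, col=3) -> (row=1, col=4) -> (row=1, col=5) -> (row=1, col=6) -> (row=0, col=6) -> (row=0, col=7) -> (row=0, col=8)

Answer: Shortest path length: 9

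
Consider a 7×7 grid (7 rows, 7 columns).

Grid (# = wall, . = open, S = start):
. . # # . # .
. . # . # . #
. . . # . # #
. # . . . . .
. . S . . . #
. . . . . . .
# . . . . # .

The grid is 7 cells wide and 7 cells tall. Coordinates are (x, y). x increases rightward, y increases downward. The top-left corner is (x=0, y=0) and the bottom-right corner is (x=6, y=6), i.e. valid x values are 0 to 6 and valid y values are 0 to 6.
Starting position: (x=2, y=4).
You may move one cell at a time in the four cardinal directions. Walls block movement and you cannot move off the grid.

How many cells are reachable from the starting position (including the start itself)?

BFS flood-fill from (x=2, y=4):
  Distance 0: (x=2, y=4)
  Distance 1: (x=2, y=3), (x=1, y=4), (x=3, y=4), (x=2, y=5)
  Distance 2: (x=2, y=2), (x=3, y=3), (x=0, y=4), (x=4, y=4), (x=1, y=5), (x=3, y=5), (x=2, y=6)
  Distance 3: (x=1, y=2), (x=0, y=3), (x=4, y=3), (x=5, y=4), (x=0, y=5), (x=4, y=5), (x=1, y=6), (x=3, y=6)
  Distance 4: (x=1, y=1), (x=0, y=2), (x=4, y=2), (x=5, y=3), (x=5, y=5), (x=4, y=6)
  Distance 5: (x=1, y=0), (x=0, y=1), (x=6, y=3), (x=6, y=5)
  Distance 6: (x=0, y=0), (x=6, y=6)
Total reachable: 32 (grid has 36 open cells total)

Answer: Reachable cells: 32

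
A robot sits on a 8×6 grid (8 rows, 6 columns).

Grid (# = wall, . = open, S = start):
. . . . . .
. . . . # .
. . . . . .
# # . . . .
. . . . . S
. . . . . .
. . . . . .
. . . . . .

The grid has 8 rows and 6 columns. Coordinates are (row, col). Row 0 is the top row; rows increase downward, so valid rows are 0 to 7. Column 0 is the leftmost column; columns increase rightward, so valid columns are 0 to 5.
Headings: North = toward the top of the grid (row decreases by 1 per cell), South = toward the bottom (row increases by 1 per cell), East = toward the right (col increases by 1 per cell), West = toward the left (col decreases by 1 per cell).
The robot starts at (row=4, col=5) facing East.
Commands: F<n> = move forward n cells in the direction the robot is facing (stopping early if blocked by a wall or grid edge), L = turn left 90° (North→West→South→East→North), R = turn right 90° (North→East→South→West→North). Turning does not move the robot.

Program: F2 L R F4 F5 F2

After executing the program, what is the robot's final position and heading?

Start: (row=4, col=5), facing East
  F2: move forward 0/2 (blocked), now at (row=4, col=5)
  L: turn left, now facing North
  R: turn right, now facing East
  F4: move forward 0/4 (blocked), now at (row=4, col=5)
  F5: move forward 0/5 (blocked), now at (row=4, col=5)
  F2: move forward 0/2 (blocked), now at (row=4, col=5)
Final: (row=4, col=5), facing East

Answer: Final position: (row=4, col=5), facing East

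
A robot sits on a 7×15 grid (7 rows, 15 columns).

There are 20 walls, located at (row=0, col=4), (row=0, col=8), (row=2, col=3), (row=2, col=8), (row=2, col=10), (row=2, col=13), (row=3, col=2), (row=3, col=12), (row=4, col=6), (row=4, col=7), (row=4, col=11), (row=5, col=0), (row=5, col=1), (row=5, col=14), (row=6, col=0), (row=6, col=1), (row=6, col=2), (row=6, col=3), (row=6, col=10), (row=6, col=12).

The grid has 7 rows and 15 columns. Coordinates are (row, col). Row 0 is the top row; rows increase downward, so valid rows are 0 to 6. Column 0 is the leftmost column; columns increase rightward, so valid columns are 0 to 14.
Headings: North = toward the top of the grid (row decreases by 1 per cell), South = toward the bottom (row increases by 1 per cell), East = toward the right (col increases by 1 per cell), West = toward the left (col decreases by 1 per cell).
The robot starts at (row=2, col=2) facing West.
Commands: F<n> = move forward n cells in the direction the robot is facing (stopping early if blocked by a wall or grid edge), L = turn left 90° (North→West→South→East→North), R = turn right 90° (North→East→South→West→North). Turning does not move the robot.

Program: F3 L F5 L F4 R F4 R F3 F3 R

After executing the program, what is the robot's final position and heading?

Start: (row=2, col=2), facing West
  F3: move forward 2/3 (blocked), now at (row=2, col=0)
  L: turn left, now facing South
  F5: move forward 2/5 (blocked), now at (row=4, col=0)
  L: turn left, now facing East
  F4: move forward 4, now at (row=4, col=4)
  R: turn right, now facing South
  F4: move forward 2/4 (blocked), now at (row=6, col=4)
  R: turn right, now facing West
  F3: move forward 0/3 (blocked), now at (row=6, col=4)
  F3: move forward 0/3 (blocked), now at (row=6, col=4)
  R: turn right, now facing North
Final: (row=6, col=4), facing North

Answer: Final position: (row=6, col=4), facing North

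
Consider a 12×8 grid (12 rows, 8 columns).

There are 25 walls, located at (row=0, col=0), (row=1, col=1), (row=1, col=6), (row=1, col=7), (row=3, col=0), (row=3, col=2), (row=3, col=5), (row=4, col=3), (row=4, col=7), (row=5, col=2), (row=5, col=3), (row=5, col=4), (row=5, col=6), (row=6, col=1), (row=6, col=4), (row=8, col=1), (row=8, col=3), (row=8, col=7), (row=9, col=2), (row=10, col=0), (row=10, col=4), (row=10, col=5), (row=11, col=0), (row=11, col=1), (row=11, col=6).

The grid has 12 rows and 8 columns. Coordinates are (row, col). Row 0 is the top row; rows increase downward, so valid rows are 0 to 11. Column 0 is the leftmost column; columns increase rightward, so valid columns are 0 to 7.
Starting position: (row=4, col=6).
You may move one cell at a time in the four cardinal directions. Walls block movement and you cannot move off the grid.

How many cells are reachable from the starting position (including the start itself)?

Answer: Reachable cells: 71

Derivation:
BFS flood-fill from (row=4, col=6):
  Distance 0: (row=4, col=6)
  Distance 1: (row=3, col=6), (row=4, col=5)
  Distance 2: (row=2, col=6), (row=3, col=7), (row=4, col=4), (row=5, col=5)
  Distance 3: (row=2, col=5), (row=2, col=7), (row=3, col=4), (row=6, col=5)
  Distance 4: (row=1, col=5), (row=2, col=4), (row=3, col=3), (row=6, col=6), (row=7, col=5)
  Distance 5: (row=0, col=5), (row=1, col=4), (row=2, col=3), (row=6, col=7), (row=7, col=4), (row=7, col=6), (row=8, col=5)
  Distance 6: (row=0, col=4), (row=0, col=6), (row=1, col=3), (row=2, col=2), (row=5, col=7), (row=7, col=3), (row=7, col=7), (row=8, col=4), (row=8, col=6), (row=9, col=5)
  Distance 7: (row=0, col=3), (row=0, col=7), (row=1, col=2), (row=2, col=1), (row=6, col=3), (row=7, col=2), (row=9, col=4), (row=9, col=6)
  Distance 8: (row=0, col=2), (row=2, col=0), (row=3, col=1), (row=6, col=2), (row=7, col=1), (row=8, col=2), (row=9, col=3), (row=9, col=7), (row=10, col=6)
  Distance 9: (row=0, col=1), (row=1, col=0), (row=4, col=1), (row=7, col=0), (row=10, col=3), (row=10, col=7)
  Distance 10: (row=4, col=0), (row=4, col=2), (row=5, col=1), (row=6, col=0), (row=8, col=0), (row=10, col=2), (row=11, col=3), (row=11, col=7)
  Distance 11: (row=5, col=0), (row=9, col=0), (row=10, col=1), (row=11, col=2), (row=11, col=4)
  Distance 12: (row=9, col=1), (row=11, col=5)
Total reachable: 71 (grid has 71 open cells total)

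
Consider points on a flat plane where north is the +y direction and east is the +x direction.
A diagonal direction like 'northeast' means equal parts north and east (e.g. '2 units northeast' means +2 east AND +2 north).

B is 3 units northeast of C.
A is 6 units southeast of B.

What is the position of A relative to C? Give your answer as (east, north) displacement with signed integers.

Answer: A is at (east=9, north=-3) relative to C.

Derivation:
Place C at the origin (east=0, north=0).
  B is 3 units northeast of C: delta (east=+3, north=+3); B at (east=3, north=3).
  A is 6 units southeast of B: delta (east=+6, north=-6); A at (east=9, north=-3).
Therefore A relative to C: (east=9, north=-3).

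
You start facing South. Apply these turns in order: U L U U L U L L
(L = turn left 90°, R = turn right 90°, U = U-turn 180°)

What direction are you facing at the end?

Answer: Final heading: South

Derivation:
Start: South
  U (U-turn (180°)) -> North
  L (left (90° counter-clockwise)) -> West
  U (U-turn (180°)) -> East
  U (U-turn (180°)) -> West
  L (left (90° counter-clockwise)) -> South
  U (U-turn (180°)) -> North
  L (left (90° counter-clockwise)) -> West
  L (left (90° counter-clockwise)) -> South
Final: South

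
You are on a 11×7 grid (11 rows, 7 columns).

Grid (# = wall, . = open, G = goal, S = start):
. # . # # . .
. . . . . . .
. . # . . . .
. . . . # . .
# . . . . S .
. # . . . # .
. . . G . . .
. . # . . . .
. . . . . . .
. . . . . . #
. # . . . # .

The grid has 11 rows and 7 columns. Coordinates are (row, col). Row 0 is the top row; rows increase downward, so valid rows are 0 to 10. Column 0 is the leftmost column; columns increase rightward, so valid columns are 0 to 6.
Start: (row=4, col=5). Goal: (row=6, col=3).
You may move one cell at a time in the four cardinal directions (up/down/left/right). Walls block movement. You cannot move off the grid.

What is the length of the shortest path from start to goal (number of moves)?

BFS from (row=4, col=5) until reaching (row=6, col=3):
  Distance 0: (row=4, col=5)
  Distance 1: (row=3, col=5), (row=4, col=4), (row=4, col=6)
  Distance 2: (row=2, col=5), (row=3, col=6), (row=4, col=3), (row=5, col=4), (row=5, col=6)
  Distance 3: (row=1, col=5), (row=2, col=4), (row=2, col=6), (row=3, col=3), (row=4, col=2), (row=5, col=3), (row=6, col=4), (row=6, col=6)
  Distance 4: (row=0, col=5), (row=1, col=4), (row=1, col=6), (row=2, col=3), (row=3, col=2), (row=4, col=1), (row=5, col=2), (row=6, col=3), (row=6, col=5), (row=7, col=4), (row=7, col=6)  <- goal reached here
One shortest path (4 moves): (row=4, col=5) -> (row=4, col=4) -> (row=4, col=3) -> (row=5, col=3) -> (row=6, col=3)

Answer: Shortest path length: 4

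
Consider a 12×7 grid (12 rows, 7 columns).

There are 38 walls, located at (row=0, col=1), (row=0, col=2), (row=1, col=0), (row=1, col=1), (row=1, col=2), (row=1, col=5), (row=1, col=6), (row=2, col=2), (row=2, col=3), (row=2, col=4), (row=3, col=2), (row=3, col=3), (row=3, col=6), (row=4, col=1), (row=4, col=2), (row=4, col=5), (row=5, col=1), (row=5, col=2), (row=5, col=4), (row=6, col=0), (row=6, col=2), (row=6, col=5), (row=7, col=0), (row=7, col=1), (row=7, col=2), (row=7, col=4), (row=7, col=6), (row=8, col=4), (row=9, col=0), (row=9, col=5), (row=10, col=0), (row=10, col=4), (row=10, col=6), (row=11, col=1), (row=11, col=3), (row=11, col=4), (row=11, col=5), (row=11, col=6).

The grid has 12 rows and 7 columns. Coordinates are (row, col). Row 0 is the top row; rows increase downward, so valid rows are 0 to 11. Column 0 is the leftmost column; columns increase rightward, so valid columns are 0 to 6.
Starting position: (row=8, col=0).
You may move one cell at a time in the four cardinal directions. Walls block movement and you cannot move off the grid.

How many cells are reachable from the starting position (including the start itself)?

BFS flood-fill from (row=8, col=0):
  Distance 0: (row=8, col=0)
  Distance 1: (row=8, col=1)
  Distance 2: (row=8, col=2), (row=9, col=1)
  Distance 3: (row=8, col=3), (row=9, col=2), (row=10, col=1)
  Distance 4: (row=7, col=3), (row=9, col=3), (row=10, col=2)
  Distance 5: (row=6, col=3), (row=9, col=4), (row=10, col=3), (row=11, col=2)
  Distance 6: (row=5, col=3), (row=6, col=4)
  Distance 7: (row=4, col=3)
  Distance 8: (row=4, col=4)
  Distance 9: (row=3, col=4)
  Distance 10: (row=3, col=5)
  Distance 11: (row=2, col=5)
  Distance 12: (row=2, col=6)
Total reachable: 22 (grid has 46 open cells total)

Answer: Reachable cells: 22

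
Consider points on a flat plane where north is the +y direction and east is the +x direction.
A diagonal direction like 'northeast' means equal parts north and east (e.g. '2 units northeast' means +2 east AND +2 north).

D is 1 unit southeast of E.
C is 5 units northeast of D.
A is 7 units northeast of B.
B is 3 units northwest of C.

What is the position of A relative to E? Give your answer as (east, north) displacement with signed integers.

Place E at the origin (east=0, north=0).
  D is 1 unit southeast of E: delta (east=+1, north=-1); D at (east=1, north=-1).
  C is 5 units northeast of D: delta (east=+5, north=+5); C at (east=6, north=4).
  B is 3 units northwest of C: delta (east=-3, north=+3); B at (east=3, north=7).
  A is 7 units northeast of B: delta (east=+7, north=+7); A at (east=10, north=14).
Therefore A relative to E: (east=10, north=14).

Answer: A is at (east=10, north=14) relative to E.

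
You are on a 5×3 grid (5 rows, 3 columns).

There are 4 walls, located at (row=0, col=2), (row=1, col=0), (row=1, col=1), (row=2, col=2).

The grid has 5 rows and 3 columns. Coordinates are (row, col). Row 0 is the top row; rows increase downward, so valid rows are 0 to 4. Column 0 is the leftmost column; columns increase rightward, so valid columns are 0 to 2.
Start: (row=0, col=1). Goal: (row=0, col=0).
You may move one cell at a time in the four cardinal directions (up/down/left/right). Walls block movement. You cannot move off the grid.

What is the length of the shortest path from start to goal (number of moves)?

BFS from (row=0, col=1) until reaching (row=0, col=0):
  Distance 0: (row=0, col=1)
  Distance 1: (row=0, col=0)  <- goal reached here
One shortest path (1 moves): (row=0, col=1) -> (row=0, col=0)

Answer: Shortest path length: 1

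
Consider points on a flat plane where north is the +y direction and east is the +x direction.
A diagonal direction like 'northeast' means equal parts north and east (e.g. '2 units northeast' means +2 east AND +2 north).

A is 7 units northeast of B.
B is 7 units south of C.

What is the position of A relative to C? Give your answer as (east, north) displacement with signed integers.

Place C at the origin (east=0, north=0).
  B is 7 units south of C: delta (east=+0, north=-7); B at (east=0, north=-7).
  A is 7 units northeast of B: delta (east=+7, north=+7); A at (east=7, north=0).
Therefore A relative to C: (east=7, north=0).

Answer: A is at (east=7, north=0) relative to C.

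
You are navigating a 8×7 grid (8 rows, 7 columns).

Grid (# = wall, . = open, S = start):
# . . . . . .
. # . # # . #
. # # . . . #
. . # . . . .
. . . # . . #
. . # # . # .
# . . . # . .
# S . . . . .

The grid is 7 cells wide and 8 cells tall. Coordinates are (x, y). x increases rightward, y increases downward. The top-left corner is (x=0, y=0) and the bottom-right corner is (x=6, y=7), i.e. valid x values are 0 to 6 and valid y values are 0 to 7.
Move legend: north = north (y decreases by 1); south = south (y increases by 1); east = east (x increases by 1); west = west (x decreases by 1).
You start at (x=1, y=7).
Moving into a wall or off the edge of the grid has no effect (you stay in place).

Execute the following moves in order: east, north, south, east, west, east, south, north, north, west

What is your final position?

Answer: Final position: (x=2, y=6)

Derivation:
Start: (x=1, y=7)
  east (east): (x=1, y=7) -> (x=2, y=7)
  north (north): (x=2, y=7) -> (x=2, y=6)
  south (south): (x=2, y=6) -> (x=2, y=7)
  east (east): (x=2, y=7) -> (x=3, y=7)
  west (west): (x=3, y=7) -> (x=2, y=7)
  east (east): (x=2, y=7) -> (x=3, y=7)
  south (south): blocked, stay at (x=3, y=7)
  north (north): (x=3, y=7) -> (x=3, y=6)
  north (north): blocked, stay at (x=3, y=6)
  west (west): (x=3, y=6) -> (x=2, y=6)
Final: (x=2, y=6)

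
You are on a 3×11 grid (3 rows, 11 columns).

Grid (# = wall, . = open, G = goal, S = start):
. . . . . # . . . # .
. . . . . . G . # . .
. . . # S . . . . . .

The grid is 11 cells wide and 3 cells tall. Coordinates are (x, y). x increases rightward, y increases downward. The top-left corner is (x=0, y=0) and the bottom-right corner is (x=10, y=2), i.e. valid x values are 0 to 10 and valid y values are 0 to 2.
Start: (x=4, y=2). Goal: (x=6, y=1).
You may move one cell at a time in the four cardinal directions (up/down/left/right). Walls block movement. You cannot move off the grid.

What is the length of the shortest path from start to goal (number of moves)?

Answer: Shortest path length: 3

Derivation:
BFS from (x=4, y=2) until reaching (x=6, y=1):
  Distance 0: (x=4, y=2)
  Distance 1: (x=4, y=1), (x=5, y=2)
  Distance 2: (x=4, y=0), (x=3, y=1), (x=5, y=1), (x=6, y=2)
  Distance 3: (x=3, y=0), (x=2, y=1), (x=6, y=1), (x=7, y=2)  <- goal reached here
One shortest path (3 moves): (x=4, y=2) -> (x=5, y=2) -> (x=6, y=2) -> (x=6, y=1)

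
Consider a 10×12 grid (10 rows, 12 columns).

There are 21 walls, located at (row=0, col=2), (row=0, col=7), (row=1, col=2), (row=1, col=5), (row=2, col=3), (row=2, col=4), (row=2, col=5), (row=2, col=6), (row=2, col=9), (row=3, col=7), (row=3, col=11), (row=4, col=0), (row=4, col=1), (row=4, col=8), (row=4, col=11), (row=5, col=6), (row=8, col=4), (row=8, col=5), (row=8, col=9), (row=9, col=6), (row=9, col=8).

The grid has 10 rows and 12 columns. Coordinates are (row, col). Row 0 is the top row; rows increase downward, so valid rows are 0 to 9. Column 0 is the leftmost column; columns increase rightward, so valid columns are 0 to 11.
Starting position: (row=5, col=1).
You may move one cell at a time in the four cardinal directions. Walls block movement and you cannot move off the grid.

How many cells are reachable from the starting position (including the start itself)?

BFS flood-fill from (row=5, col=1):
  Distance 0: (row=5, col=1)
  Distance 1: (row=5, col=0), (row=5, col=2), (row=6, col=1)
  Distance 2: (row=4, col=2), (row=5, col=3), (row=6, col=0), (row=6, col=2), (row=7, col=1)
  Distance 3: (row=3, col=2), (row=4, col=3), (row=5, col=4), (row=6, col=3), (row=7, col=0), (row=7, col=2), (row=8, col=1)
  Distance 4: (row=2, col=2), (row=3, col=1), (row=3, col=3), (row=4, col=4), (row=5, col=5), (row=6, col=4), (row=7, col=3), (row=8, col=0), (row=8, col=2), (row=9, col=1)
  Distance 5: (row=2, col=1), (row=3, col=0), (row=3, col=4), (row=4, col=5), (row=6, col=5), (row=7, col=4), (row=8, col=3), (row=9, col=0), (row=9, col=2)
  Distance 6: (row=1, col=1), (row=2, col=0), (row=3, col=5), (row=4, col=6), (row=6, col=6), (row=7, col=5), (row=9, col=3)
  Distance 7: (row=0, col=1), (row=1, col=0), (row=3, col=6), (row=4, col=7), (row=6, col=7), (row=7, col=6), (row=9, col=4)
  Distance 8: (row=0, col=0), (row=5, col=7), (row=6, col=8), (row=7, col=7), (row=8, col=6), (row=9, col=5)
  Distance 9: (row=5, col=8), (row=6, col=9), (row=7, col=8), (row=8, col=7)
  Distance 10: (row=5, col=9), (row=6, col=10), (row=7, col=9), (row=8, col=8), (row=9, col=7)
  Distance 11: (row=4, col=9), (row=5, col=10), (row=6, col=11), (row=7, col=10)
  Distance 12: (row=3, col=9), (row=4, col=10), (row=5, col=11), (row=7, col=11), (row=8, col=10)
  Distance 13: (row=3, col=8), (row=3, col=10), (row=8, col=11), (row=9, col=10)
  Distance 14: (row=2, col=8), (row=2, col=10), (row=9, col=9), (row=9, col=11)
  Distance 15: (row=1, col=8), (row=1, col=10), (row=2, col=7), (row=2, col=11)
  Distance 16: (row=0, col=8), (row=0, col=10), (row=1, col=7), (row=1, col=9), (row=1, col=11)
  Distance 17: (row=0, col=9), (row=0, col=11), (row=1, col=6)
  Distance 18: (row=0, col=6)
  Distance 19: (row=0, col=5)
  Distance 20: (row=0, col=4)
  Distance 21: (row=0, col=3), (row=1, col=4)
  Distance 22: (row=1, col=3)
Total reachable: 99 (grid has 99 open cells total)

Answer: Reachable cells: 99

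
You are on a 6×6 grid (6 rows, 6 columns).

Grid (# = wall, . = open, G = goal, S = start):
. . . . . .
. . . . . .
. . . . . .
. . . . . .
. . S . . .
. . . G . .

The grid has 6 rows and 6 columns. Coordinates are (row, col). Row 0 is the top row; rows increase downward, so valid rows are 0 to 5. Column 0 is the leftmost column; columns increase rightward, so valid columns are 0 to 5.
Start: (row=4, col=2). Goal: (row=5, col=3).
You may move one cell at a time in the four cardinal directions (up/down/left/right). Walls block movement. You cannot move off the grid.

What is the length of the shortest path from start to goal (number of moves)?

Answer: Shortest path length: 2

Derivation:
BFS from (row=4, col=2) until reaching (row=5, col=3):
  Distance 0: (row=4, col=2)
  Distance 1: (row=3, col=2), (row=4, col=1), (row=4, col=3), (row=5, col=2)
  Distance 2: (row=2, col=2), (row=3, col=1), (row=3, col=3), (row=4, col=0), (row=4, col=4), (row=5, col=1), (row=5, col=3)  <- goal reached here
One shortest path (2 moves): (row=4, col=2) -> (row=4, col=3) -> (row=5, col=3)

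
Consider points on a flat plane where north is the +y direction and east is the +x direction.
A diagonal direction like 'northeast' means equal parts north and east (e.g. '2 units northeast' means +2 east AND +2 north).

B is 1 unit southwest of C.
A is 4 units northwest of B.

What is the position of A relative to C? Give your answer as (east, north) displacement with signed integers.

Place C at the origin (east=0, north=0).
  B is 1 unit southwest of C: delta (east=-1, north=-1); B at (east=-1, north=-1).
  A is 4 units northwest of B: delta (east=-4, north=+4); A at (east=-5, north=3).
Therefore A relative to C: (east=-5, north=3).

Answer: A is at (east=-5, north=3) relative to C.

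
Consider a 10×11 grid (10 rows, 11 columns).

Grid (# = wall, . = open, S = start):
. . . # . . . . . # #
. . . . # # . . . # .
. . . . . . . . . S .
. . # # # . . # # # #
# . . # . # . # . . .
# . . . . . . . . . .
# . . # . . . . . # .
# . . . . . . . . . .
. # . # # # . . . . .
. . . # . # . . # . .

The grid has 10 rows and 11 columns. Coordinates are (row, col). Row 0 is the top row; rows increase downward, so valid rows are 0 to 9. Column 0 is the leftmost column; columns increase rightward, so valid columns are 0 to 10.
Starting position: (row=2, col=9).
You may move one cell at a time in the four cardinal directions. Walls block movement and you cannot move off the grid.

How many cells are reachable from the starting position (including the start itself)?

Answer: Reachable cells: 80

Derivation:
BFS flood-fill from (row=2, col=9):
  Distance 0: (row=2, col=9)
  Distance 1: (row=2, col=8), (row=2, col=10)
  Distance 2: (row=1, col=8), (row=1, col=10), (row=2, col=7)
  Distance 3: (row=0, col=8), (row=1, col=7), (row=2, col=6)
  Distance 4: (row=0, col=7), (row=1, col=6), (row=2, col=5), (row=3, col=6)
  Distance 5: (row=0, col=6), (row=2, col=4), (row=3, col=5), (row=4, col=6)
  Distance 6: (row=0, col=5), (row=2, col=3), (row=5, col=6)
  Distance 7: (row=0, col=4), (row=1, col=3), (row=2, col=2), (row=5, col=5), (row=5, col=7), (row=6, col=6)
  Distance 8: (row=1, col=2), (row=2, col=1), (row=5, col=4), (row=5, col=8), (row=6, col=5), (row=6, col=7), (row=7, col=6)
  Distance 9: (row=0, col=2), (row=1, col=1), (row=2, col=0), (row=3, col=1), (row=4, col=4), (row=4, col=8), (row=5, col=3), (row=5, col=9), (row=6, col=4), (row=6, col=8), (row=7, col=5), (row=7, col=7), (row=8, col=6)
  Distance 10: (row=0, col=1), (row=1, col=0), (row=3, col=0), (row=4, col=1), (row=4, col=9), (row=5, col=2), (row=5, col=10), (row=7, col=4), (row=7, col=8), (row=8, col=7), (row=9, col=6)
  Distance 11: (row=0, col=0), (row=4, col=2), (row=4, col=10), (row=5, col=1), (row=6, col=2), (row=6, col=10), (row=7, col=3), (row=7, col=9), (row=8, col=8), (row=9, col=7)
  Distance 12: (row=6, col=1), (row=7, col=2), (row=7, col=10), (row=8, col=9)
  Distance 13: (row=7, col=1), (row=8, col=2), (row=8, col=10), (row=9, col=9)
  Distance 14: (row=9, col=2), (row=9, col=10)
  Distance 15: (row=9, col=1)
  Distance 16: (row=9, col=0)
  Distance 17: (row=8, col=0)
Total reachable: 80 (grid has 81 open cells total)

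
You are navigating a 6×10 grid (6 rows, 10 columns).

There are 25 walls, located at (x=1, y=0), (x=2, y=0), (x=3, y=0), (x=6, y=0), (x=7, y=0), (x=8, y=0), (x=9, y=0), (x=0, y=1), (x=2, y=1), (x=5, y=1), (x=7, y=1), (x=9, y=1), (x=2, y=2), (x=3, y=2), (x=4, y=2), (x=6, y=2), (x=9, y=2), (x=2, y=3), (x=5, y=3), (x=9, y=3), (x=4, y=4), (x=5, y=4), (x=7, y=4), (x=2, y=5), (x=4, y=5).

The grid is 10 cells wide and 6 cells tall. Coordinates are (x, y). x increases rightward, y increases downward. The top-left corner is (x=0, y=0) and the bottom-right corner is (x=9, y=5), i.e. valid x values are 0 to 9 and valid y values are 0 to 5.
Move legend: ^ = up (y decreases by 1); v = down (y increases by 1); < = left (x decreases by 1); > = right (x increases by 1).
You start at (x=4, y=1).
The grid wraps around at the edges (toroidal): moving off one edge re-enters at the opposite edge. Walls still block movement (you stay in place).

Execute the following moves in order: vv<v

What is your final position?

Start: (x=4, y=1)
  v (down): blocked, stay at (x=4, y=1)
  v (down): blocked, stay at (x=4, y=1)
  < (left): (x=4, y=1) -> (x=3, y=1)
  v (down): blocked, stay at (x=3, y=1)
Final: (x=3, y=1)

Answer: Final position: (x=3, y=1)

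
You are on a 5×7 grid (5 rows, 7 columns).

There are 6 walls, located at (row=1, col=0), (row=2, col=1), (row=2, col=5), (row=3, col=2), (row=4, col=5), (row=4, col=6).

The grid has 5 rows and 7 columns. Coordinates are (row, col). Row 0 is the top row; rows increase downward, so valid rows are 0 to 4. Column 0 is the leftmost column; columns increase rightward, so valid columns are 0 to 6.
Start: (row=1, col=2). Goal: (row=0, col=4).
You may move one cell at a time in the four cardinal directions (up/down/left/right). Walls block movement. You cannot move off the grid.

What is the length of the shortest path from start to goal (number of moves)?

Answer: Shortest path length: 3

Derivation:
BFS from (row=1, col=2) until reaching (row=0, col=4):
  Distance 0: (row=1, col=2)
  Distance 1: (row=0, col=2), (row=1, col=1), (row=1, col=3), (row=2, col=2)
  Distance 2: (row=0, col=1), (row=0, col=3), (row=1, col=4), (row=2, col=3)
  Distance 3: (row=0, col=0), (row=0, col=4), (row=1, col=5), (row=2, col=4), (row=3, col=3)  <- goal reached here
One shortest path (3 moves): (row=1, col=2) -> (row=1, col=3) -> (row=1, col=4) -> (row=0, col=4)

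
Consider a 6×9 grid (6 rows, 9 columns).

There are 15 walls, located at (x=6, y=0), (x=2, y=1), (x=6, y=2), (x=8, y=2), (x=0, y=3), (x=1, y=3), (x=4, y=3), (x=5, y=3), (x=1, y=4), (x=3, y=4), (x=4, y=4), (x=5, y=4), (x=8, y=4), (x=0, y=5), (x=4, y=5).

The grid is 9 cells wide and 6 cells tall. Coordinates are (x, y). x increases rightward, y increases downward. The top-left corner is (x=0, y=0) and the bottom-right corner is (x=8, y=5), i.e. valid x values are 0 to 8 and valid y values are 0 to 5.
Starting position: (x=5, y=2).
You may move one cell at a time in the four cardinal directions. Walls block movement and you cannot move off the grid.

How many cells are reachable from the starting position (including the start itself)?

BFS flood-fill from (x=5, y=2):
  Distance 0: (x=5, y=2)
  Distance 1: (x=5, y=1), (x=4, y=2)
  Distance 2: (x=5, y=0), (x=4, y=1), (x=6, y=1), (x=3, y=2)
  Distance 3: (x=4, y=0), (x=3, y=1), (x=7, y=1), (x=2, y=2), (x=3, y=3)
  Distance 4: (x=3, y=0), (x=7, y=0), (x=8, y=1), (x=1, y=2), (x=7, y=2), (x=2, y=3)
  Distance 5: (x=2, y=0), (x=8, y=0), (x=1, y=1), (x=0, y=2), (x=7, y=3), (x=2, y=4)
  Distance 6: (x=1, y=0), (x=0, y=1), (x=6, y=3), (x=8, y=3), (x=7, y=4), (x=2, y=5)
  Distance 7: (x=0, y=0), (x=6, y=4), (x=1, y=5), (x=3, y=5), (x=7, y=5)
  Distance 8: (x=6, y=5), (x=8, y=5)
  Distance 9: (x=5, y=5)
Total reachable: 38 (grid has 39 open cells total)

Answer: Reachable cells: 38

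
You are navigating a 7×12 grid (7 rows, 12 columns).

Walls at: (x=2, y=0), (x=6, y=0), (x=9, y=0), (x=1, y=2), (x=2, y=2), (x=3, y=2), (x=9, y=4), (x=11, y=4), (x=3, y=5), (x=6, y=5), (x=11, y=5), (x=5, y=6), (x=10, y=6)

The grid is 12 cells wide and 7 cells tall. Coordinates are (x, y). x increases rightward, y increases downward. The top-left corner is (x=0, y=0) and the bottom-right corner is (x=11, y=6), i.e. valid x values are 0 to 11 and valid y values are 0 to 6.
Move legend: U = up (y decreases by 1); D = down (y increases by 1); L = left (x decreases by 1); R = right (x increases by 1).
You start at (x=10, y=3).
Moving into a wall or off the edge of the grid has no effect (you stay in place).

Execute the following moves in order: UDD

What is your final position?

Start: (x=10, y=3)
  U (up): (x=10, y=3) -> (x=10, y=2)
  D (down): (x=10, y=2) -> (x=10, y=3)
  D (down): (x=10, y=3) -> (x=10, y=4)
Final: (x=10, y=4)

Answer: Final position: (x=10, y=4)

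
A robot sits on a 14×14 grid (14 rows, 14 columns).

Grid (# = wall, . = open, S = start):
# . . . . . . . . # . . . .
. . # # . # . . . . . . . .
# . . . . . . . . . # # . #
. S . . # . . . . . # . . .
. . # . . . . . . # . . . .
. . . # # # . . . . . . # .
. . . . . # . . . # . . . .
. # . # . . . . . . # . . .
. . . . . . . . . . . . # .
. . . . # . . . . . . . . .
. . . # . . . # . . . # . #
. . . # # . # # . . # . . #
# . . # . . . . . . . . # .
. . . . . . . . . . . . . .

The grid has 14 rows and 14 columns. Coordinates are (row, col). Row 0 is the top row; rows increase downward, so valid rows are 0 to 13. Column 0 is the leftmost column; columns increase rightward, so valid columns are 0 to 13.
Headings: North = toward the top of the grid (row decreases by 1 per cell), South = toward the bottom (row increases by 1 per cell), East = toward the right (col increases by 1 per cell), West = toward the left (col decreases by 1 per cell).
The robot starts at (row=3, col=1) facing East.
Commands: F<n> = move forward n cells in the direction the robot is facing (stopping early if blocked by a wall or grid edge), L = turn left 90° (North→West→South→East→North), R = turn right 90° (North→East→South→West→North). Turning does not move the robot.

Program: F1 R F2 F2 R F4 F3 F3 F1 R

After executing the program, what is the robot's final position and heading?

Start: (row=3, col=1), facing East
  F1: move forward 1, now at (row=3, col=2)
  R: turn right, now facing South
  F2: move forward 0/2 (blocked), now at (row=3, col=2)
  F2: move forward 0/2 (blocked), now at (row=3, col=2)
  R: turn right, now facing West
  F4: move forward 2/4 (blocked), now at (row=3, col=0)
  F3: move forward 0/3 (blocked), now at (row=3, col=0)
  F3: move forward 0/3 (blocked), now at (row=3, col=0)
  F1: move forward 0/1 (blocked), now at (row=3, col=0)
  R: turn right, now facing North
Final: (row=3, col=0), facing North

Answer: Final position: (row=3, col=0), facing North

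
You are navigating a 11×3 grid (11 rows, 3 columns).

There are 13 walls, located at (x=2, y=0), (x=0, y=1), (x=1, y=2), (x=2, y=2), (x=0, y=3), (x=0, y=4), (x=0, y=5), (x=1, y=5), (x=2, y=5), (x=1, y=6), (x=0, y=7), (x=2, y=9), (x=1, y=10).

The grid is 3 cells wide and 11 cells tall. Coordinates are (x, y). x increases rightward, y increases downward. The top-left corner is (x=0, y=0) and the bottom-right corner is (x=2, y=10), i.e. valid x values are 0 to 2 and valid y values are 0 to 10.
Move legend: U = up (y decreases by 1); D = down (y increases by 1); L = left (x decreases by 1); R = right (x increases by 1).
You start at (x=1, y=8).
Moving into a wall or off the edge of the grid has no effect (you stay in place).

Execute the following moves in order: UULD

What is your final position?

Answer: Final position: (x=1, y=8)

Derivation:
Start: (x=1, y=8)
  U (up): (x=1, y=8) -> (x=1, y=7)
  U (up): blocked, stay at (x=1, y=7)
  L (left): blocked, stay at (x=1, y=7)
  D (down): (x=1, y=7) -> (x=1, y=8)
Final: (x=1, y=8)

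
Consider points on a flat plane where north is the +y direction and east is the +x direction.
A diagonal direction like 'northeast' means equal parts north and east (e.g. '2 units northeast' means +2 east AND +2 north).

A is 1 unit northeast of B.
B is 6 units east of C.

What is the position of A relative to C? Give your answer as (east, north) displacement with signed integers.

Place C at the origin (east=0, north=0).
  B is 6 units east of C: delta (east=+6, north=+0); B at (east=6, north=0).
  A is 1 unit northeast of B: delta (east=+1, north=+1); A at (east=7, north=1).
Therefore A relative to C: (east=7, north=1).

Answer: A is at (east=7, north=1) relative to C.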